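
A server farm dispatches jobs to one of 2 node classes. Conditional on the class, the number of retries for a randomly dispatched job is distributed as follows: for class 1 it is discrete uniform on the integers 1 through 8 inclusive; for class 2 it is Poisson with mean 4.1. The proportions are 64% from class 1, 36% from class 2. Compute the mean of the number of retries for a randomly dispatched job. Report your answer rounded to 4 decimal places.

Component means — 1: 4.5; 2: 4.1.
E[X] = 0.64·4.5 + 0.36·4.1 = 4.356.

4.3560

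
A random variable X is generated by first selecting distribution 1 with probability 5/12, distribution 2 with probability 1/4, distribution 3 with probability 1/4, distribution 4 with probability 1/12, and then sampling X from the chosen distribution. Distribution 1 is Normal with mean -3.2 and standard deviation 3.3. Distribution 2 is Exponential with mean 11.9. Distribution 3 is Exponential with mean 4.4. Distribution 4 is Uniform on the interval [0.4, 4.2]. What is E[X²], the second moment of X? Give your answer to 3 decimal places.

For each component E[X²] = Var + (mean)², giving 1: 21.13; 2: 283.22; 3: 38.72; 4: 6.49333.
Overall E[X²] = 0.416667·21.13 + 0.25·283.22 + 0.25·38.72 + 0.0833333·6.49333 = 89.8303.

89.830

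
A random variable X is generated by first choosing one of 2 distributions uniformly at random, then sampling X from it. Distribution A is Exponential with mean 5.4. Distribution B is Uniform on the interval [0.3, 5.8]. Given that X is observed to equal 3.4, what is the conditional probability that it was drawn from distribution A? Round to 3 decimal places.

0.352

Likelihoods f(3.4 | ·): A: 0.0986646; B: 0.181818.
Posterior ∝ prior × likelihood. Numerator for A: 0.5·0.0986646 = 0.0493323.
Normalizing constant: 0.5·0.0986646 + 0.5·0.181818 = 0.140241.
P(A | observation) = 0.0493323 / 0.140241 = 0.351767.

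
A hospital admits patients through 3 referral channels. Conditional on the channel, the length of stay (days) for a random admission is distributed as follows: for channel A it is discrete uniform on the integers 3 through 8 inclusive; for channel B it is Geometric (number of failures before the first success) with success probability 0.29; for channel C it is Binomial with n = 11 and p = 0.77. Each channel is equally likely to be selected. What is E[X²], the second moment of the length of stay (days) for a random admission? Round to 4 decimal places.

For each component E[X²] = Var + (mean)², giving A: 33.1667; B: 14.4364; C: 73.689.
Overall E[X²] = 0.333333·33.1667 + 0.333333·14.4364 + 0.333333·73.689 = 40.4307.

40.4307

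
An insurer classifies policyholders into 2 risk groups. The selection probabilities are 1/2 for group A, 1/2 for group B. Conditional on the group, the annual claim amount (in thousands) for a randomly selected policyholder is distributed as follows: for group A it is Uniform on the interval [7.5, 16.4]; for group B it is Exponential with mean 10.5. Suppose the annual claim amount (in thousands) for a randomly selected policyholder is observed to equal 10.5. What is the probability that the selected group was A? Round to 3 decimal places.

0.762

Likelihoods f(10.5 | ·): A: 0.11236; B: 0.0350361.
Posterior ∝ prior × likelihood. Numerator for A: 0.5·0.11236 = 0.0561798.
Normalizing constant: 0.5·0.11236 + 0.5·0.0350361 = 0.0736978.
P(A | observation) = 0.0561798 / 0.0736978 = 0.762299.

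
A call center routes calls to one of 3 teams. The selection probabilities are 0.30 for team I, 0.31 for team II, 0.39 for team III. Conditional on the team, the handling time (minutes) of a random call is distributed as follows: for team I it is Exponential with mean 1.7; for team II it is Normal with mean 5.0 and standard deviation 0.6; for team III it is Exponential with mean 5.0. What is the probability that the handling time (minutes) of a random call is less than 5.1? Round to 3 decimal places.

0.710

Conditional on each team, P(X < 5.1): I: 0.950213; II: 0.566184; III: 0.639405.
By total probability, P(X < 5.1) = 0.3·0.950213 + 0.31·0.566184 + 0.39·0.639405 = 0.709949.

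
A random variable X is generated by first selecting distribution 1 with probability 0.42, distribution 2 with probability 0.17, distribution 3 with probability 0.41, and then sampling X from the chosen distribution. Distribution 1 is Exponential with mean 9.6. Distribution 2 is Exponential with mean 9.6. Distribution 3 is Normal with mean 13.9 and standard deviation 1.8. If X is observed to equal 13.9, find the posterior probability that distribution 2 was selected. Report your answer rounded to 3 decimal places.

Likelihoods f(13.9 | ·): 1: 0.0244854; 2: 0.0244854; 3: 0.221635.
Posterior ∝ prior × likelihood. Numerator for 2: 0.17·0.0244854 = 0.00416251.
Normalizing constant: 0.42·0.0244854 + 0.17·0.0244854 + 0.41·0.221635 = 0.105317.
P(2 | observation) = 0.00416251 / 0.105317 = 0.0395238.

0.040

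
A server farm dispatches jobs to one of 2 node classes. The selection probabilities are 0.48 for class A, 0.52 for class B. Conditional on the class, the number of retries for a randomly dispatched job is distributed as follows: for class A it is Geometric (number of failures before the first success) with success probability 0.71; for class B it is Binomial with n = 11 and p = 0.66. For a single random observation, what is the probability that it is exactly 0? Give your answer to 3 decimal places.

Conditional on each class, P(X = 0): A: 0.71; B: 7.01888e-06.
By total probability, P(X = 0) = 0.48·0.71 + 0.52·7.01888e-06 = 0.340804.

0.341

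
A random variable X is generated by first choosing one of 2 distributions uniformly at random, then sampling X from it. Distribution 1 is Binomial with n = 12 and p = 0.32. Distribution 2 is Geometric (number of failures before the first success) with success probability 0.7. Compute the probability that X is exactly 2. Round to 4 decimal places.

0.1029

Conditional on each component, P(X = 2): 1: 0.142867; 2: 0.063.
By total probability, P(X = 2) = 0.5·0.142867 + 0.5·0.063 = 0.102934.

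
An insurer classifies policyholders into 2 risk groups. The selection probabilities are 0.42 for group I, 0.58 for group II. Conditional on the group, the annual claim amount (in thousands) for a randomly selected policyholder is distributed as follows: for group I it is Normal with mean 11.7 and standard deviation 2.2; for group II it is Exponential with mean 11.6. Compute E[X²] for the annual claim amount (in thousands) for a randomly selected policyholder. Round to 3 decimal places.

215.616

For each component E[X²] = Var + (mean)², giving I: 141.73; II: 269.12.
Overall E[X²] = 0.42·141.73 + 0.58·269.12 = 215.616.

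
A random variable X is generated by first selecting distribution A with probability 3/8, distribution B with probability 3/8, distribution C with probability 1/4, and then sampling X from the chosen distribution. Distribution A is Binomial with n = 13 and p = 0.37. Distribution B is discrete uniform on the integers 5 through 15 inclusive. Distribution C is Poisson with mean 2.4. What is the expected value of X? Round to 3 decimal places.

Component means — A: 4.81; B: 10; C: 2.4.
E[X] = 0.375·4.81 + 0.375·10 + 0.25·2.4 = 6.15375.

6.154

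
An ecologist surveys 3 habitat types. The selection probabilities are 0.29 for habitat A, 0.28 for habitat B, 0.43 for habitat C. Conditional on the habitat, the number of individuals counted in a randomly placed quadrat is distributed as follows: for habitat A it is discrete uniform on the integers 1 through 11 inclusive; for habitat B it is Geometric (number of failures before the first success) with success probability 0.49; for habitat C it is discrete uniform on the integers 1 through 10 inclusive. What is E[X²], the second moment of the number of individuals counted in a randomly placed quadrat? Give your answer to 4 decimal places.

For each component E[X²] = Var + (mean)², giving A: 46; B: 3.20741; C: 38.5.
Overall E[X²] = 0.29·46 + 0.28·3.20741 + 0.43·38.5 = 30.7931.

30.7931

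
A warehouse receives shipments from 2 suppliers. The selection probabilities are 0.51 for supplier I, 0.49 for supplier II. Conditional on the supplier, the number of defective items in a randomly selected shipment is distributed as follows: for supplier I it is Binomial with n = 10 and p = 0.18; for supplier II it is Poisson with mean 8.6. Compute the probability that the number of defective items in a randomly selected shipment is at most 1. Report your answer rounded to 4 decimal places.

0.2248

Conditional on each supplier, P(X ≤ 1): I: 0.439163; II: 0.00176742.
By total probability, P(X ≤ 1) = 0.51·0.439163 + 0.49·0.00176742 = 0.224839.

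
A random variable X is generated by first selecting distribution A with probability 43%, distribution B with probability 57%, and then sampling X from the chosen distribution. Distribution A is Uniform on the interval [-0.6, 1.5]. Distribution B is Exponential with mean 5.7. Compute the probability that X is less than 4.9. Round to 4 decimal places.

0.7587

Conditional on each component, P(X < 4.9): A: 1; B: 0.576689.
By total probability, P(X < 4.9) = 0.43·1 + 0.57·0.576689 = 0.758713.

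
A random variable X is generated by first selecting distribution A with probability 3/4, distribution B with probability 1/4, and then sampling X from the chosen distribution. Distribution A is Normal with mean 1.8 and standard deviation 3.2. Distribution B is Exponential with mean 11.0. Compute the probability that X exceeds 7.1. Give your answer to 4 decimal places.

Conditional on each component, P(X > 7.1): A: 0.0488356; B: 0.524424.
By total probability, P(X > 7.1) = 0.75·0.0488356 + 0.25·0.524424 = 0.167733.

0.1677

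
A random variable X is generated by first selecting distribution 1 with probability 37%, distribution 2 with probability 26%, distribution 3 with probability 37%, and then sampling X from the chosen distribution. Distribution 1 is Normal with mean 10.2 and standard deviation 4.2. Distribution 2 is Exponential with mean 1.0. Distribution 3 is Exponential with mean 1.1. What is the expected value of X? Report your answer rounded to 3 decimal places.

4.441

Component means — 1: 10.2; 2: 1; 3: 1.1.
E[X] = 0.37·10.2 + 0.26·1 + 0.37·1.1 = 4.441.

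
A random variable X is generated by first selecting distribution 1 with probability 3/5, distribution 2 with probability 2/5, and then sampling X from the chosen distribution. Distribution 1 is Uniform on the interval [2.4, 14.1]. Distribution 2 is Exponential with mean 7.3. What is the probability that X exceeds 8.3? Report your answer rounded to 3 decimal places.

0.426

Conditional on each component, P(X > 8.3): 1: 0.495726; 2: 0.320784.
By total probability, P(X > 8.3) = 0.6·0.495726 + 0.4·0.320784 = 0.42575.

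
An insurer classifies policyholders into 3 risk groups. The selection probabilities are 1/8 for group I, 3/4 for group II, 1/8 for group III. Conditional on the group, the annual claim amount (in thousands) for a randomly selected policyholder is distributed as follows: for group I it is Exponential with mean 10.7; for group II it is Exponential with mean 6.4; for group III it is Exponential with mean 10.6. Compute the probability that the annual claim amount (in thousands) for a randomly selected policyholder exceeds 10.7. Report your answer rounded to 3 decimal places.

Conditional on each group, P(X > 10.7): I: 0.367879; II: 0.187894; III: 0.364425.
By total probability, P(X > 10.7) = 0.125·0.367879 + 0.75·0.187894 + 0.125·0.364425 = 0.232459.

0.232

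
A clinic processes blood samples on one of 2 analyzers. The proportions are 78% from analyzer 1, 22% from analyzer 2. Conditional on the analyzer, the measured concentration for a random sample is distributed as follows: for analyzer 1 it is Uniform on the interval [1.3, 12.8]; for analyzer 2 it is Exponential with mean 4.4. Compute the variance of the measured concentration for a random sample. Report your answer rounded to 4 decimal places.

Per component, 1: μ=7.05, E[X²]=60.7233; 2: μ=4.4, E[X²]=38.72.
E[X] = 0.78·7.05 + 0.22·4.4 = 6.467.
E[X²] = 0.78·60.7233 + 0.22·38.72 = 55.8826.
Var(X) = E[X²] − (E[X])² = 55.8826 − 41.8221 = 14.0605.

14.0605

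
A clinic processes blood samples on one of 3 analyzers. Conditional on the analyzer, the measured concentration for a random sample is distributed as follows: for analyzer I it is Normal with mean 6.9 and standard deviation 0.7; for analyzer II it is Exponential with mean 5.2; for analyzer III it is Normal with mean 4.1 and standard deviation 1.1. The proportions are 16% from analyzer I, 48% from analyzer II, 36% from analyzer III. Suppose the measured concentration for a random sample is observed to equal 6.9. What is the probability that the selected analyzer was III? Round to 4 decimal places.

0.0423

Likelihoods f(6.9 | ·): I: 0.569918; II: 0.0510177; III: 0.0142085.
Posterior ∝ prior × likelihood. Numerator for III: 0.36·0.0142085 = 0.00511504.
Normalizing constant: 0.16·0.569918 + 0.48·0.0510177 + 0.36·0.0142085 = 0.12079.
P(III | observation) = 0.00511504 / 0.12079 = 0.0423465.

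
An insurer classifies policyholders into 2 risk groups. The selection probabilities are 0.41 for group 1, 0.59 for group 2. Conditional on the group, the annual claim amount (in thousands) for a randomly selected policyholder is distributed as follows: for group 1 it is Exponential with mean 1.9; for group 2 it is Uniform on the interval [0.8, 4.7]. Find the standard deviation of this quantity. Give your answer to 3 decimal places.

1.550

Per component, 1: μ=1.9, E[X²]=7.22; 2: μ=2.75, E[X²]=8.83.
E[X] = 0.41·1.9 + 0.59·2.75 = 2.4015.
E[X²] = 0.41·7.22 + 0.59·8.83 = 8.1699.
Var(X) = E[X²] − (E[X])² = 8.1699 − 5.7672 = 2.4027.
SD(X) = √2.4027 = 1.55006.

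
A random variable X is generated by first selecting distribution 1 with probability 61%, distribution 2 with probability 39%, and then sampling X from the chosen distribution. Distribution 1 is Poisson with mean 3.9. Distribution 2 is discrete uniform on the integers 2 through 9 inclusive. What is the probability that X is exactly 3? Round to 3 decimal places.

0.171

Conditional on each component, P(X = 3): 1: 0.200122; 2: 0.125.
By total probability, P(X = 3) = 0.61·0.200122 + 0.39·0.125 = 0.170824.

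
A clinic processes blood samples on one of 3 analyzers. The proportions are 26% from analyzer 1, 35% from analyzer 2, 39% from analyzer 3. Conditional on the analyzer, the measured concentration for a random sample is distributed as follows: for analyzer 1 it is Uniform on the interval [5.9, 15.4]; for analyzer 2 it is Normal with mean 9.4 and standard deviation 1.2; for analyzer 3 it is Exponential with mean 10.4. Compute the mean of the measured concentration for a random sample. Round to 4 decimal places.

10.1150

Component means — 1: 10.65; 2: 9.4; 3: 10.4.
E[X] = 0.26·10.65 + 0.35·9.4 + 0.39·10.4 = 10.115.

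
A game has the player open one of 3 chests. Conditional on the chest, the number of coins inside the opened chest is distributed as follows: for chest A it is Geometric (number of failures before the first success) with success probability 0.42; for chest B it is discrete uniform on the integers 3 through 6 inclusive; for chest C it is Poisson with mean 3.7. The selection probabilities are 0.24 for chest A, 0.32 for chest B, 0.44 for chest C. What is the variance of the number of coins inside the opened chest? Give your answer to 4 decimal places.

4.2223

Per component, A: μ=1.38095, E[X²]=5.19501; B: μ=4.5, E[X²]=21.5; C: μ=3.7, E[X²]=17.39.
E[X] = 0.24·1.38095 + 0.32·4.5 + 0.44·3.7 = 3.39943.
E[X²] = 0.24·5.19501 + 0.32·21.5 + 0.44·17.39 = 15.7784.
Var(X) = E[X²] − (E[X])² = 15.7784 − 11.5561 = 4.22229.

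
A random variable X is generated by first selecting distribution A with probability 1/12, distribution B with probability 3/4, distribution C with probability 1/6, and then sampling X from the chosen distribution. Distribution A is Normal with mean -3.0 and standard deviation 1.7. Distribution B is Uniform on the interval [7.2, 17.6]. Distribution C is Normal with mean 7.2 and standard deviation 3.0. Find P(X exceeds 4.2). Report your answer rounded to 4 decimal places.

0.8902

Conditional on each component, P(X > 4.2): A: 1.14126e-05; B: 1; C: 0.841345.
By total probability, P(X > 4.2) = 0.0833333·1.14126e-05 + 0.75·1 + 0.166667·0.841345 = 0.890225.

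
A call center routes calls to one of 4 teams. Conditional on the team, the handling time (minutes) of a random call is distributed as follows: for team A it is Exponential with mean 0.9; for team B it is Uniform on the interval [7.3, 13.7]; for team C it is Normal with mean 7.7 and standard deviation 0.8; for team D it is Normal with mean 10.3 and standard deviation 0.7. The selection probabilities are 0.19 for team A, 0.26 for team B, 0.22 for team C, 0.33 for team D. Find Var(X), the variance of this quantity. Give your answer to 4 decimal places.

Per component, A: μ=0.9, E[X²]=1.62; B: μ=10.5, E[X²]=113.663; C: μ=7.7, E[X²]=59.93; D: μ=10.3, E[X²]=106.58.
E[X] = 0.19·0.9 + 0.26·10.5 + 0.22·7.7 + 0.33·10.3 = 7.994.
E[X²] = 0.19·1.62 + 0.26·113.663 + 0.22·59.93 + 0.33·106.58 = 78.2163.
Var(X) = E[X²] − (E[X])² = 78.2163 − 63.904 = 14.3122.

14.3122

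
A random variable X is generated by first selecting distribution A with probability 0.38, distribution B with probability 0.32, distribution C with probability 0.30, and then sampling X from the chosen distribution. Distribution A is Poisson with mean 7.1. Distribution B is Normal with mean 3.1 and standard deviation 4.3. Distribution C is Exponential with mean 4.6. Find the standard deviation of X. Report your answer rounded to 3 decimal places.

4.223

Per component, A: μ=7.1, E[X²]=57.51; B: μ=3.1, E[X²]=28.1; C: μ=4.6, E[X²]=42.32.
E[X] = 0.38·7.1 + 0.32·3.1 + 0.3·4.6 = 5.07.
E[X²] = 0.38·57.51 + 0.32·28.1 + 0.3·42.32 = 43.5418.
Var(X) = E[X²] − (E[X])² = 43.5418 − 25.7049 = 17.8369.
SD(X) = √17.8369 = 4.22338.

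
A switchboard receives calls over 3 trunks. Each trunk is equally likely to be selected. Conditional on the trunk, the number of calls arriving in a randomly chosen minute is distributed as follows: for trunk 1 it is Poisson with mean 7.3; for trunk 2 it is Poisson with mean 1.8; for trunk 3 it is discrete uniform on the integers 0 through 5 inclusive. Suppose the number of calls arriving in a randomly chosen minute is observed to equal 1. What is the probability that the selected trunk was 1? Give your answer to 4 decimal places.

0.0105

Likelihoods P(X=1 | ·): 1: 0.00493143; 2: 0.297538; 3: 0.166667.
Posterior ∝ prior × likelihood. Numerator for 1: 0.333333·0.00493143 = 0.00164381.
Normalizing constant: 0.333333·0.00493143 + 0.333333·0.297538 + 0.333333·0.166667 = 0.156379.
P(1 | observation) = 0.00164381 / 0.156379 = 0.0105117.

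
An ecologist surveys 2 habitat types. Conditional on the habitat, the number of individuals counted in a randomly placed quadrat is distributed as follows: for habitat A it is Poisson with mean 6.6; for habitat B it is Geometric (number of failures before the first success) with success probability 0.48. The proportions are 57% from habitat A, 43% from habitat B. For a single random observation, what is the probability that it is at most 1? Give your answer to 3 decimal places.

Conditional on each habitat, P(X ≤ 1): A: 0.0103388; B: 0.7296.
By total probability, P(X ≤ 1) = 0.57·0.0103388 + 0.43·0.7296 = 0.319621.

0.320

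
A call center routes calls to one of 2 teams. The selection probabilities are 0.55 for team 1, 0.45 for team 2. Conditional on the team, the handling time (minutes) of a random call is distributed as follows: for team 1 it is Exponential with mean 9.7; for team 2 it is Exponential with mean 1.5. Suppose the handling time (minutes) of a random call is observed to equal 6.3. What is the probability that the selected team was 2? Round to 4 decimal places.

Likelihoods f(6.3 | ·): 1: 0.0538469; 2: 0.00999705.
Posterior ∝ prior × likelihood. Numerator for 2: 0.45·0.00999705 = 0.00449867.
Normalizing constant: 0.55·0.0538469 + 0.45·0.00999705 = 0.0341145.
P(2 | observation) = 0.00449867 / 0.0341145 = 0.13187.

0.1319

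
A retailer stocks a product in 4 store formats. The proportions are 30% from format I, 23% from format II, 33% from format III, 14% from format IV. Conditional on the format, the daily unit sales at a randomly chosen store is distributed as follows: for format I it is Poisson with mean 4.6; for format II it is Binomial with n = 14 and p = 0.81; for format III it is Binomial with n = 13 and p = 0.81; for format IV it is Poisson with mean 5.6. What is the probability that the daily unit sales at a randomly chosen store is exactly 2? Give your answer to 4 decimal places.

0.0400

Conditional on each format, P(X = 2): I: 0.106348; II: 1.32146e-07; III: 5.96148e-07; IV: 0.0579825.
By total probability, P(X = 2) = 0.3·0.106348 + 0.23·1.32146e-07 + 0.33·5.96148e-07 + 0.14·0.0579825 = 0.0400223.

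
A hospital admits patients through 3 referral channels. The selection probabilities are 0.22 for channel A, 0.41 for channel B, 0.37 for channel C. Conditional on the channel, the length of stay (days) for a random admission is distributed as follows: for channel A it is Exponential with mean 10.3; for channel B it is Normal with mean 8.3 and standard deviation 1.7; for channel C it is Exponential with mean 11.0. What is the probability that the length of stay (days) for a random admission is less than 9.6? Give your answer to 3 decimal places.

0.668

Conditional on each channel, P(X < 9.6): A: 0.60625; B: 0.777777; C: 0.582189.
By total probability, P(X < 9.6) = 0.22·0.60625 + 0.41·0.777777 + 0.37·0.582189 = 0.667674.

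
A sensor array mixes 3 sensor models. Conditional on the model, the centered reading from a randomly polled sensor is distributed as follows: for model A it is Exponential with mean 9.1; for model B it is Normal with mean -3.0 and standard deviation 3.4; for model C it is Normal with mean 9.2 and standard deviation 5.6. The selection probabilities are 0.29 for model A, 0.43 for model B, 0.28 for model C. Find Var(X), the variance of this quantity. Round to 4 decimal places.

73.9450

Per component, A: μ=9.1, E[X²]=165.62; B: μ=-3, E[X²]=20.56; C: μ=9.2, E[X²]=116.
E[X] = 0.29·9.1 + 0.43·-3 + 0.28·9.2 = 3.925.
E[X²] = 0.29·165.62 + 0.43·20.56 + 0.28·116 = 89.3506.
Var(X) = E[X²] − (E[X])² = 89.3506 − 15.4056 = 73.945.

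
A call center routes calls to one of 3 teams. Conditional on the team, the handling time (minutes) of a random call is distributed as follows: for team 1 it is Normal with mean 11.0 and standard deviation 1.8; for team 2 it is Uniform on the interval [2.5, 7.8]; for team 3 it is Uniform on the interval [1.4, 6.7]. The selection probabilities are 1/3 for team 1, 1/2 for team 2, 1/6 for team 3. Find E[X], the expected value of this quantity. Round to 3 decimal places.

Component means — 1: 11; 2: 5.15; 3: 4.05.
E[X] = 0.333333·11 + 0.5·5.15 + 0.166667·4.05 = 6.91667.

6.917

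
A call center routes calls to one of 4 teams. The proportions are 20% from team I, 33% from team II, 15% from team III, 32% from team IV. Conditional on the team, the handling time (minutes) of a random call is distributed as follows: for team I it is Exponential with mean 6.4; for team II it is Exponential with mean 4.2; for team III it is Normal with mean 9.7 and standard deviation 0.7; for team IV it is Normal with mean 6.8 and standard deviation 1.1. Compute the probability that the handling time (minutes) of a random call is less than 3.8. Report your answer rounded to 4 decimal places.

0.2870

Conditional on each team, P(X < 3.8): I: 0.447748; II: 0.595362; III: 0; IV: 0.00319301.
By total probability, P(X < 3.8) = 0.2·0.447748 + 0.33·0.595362 + 0.15·0 + 0.32·0.00319301 = 0.287041.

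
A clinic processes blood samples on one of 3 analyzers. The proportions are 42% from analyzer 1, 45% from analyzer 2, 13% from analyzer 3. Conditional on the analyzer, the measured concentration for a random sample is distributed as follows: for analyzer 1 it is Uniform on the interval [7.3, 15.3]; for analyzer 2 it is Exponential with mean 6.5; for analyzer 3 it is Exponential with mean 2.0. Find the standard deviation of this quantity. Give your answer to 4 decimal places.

5.6599

Per component, 1: μ=11.3, E[X²]=133.023; 2: μ=6.5, E[X²]=84.5; 3: μ=2, E[X²]=8.
E[X] = 0.42·11.3 + 0.45·6.5 + 0.13·2 = 7.931.
E[X²] = 0.42·133.023 + 0.45·84.5 + 0.13·8 = 94.9348.
Var(X) = E[X²] − (E[X])² = 94.9348 − 62.9008 = 32.034.
SD(X) = √32.034 = 5.65986.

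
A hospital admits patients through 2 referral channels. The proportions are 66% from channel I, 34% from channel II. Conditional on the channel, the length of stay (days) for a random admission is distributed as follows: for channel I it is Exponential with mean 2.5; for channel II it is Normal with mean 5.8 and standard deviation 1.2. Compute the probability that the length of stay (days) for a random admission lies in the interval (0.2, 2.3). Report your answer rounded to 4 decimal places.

0.3468

Conditional on each channel, P(0.2 < X < 2.3): I: 0.524597; II: 0.00176744.
By total probability, P(0.2 < X < 2.3) = 0.66·0.524597 + 0.34·0.00176744 = 0.346835.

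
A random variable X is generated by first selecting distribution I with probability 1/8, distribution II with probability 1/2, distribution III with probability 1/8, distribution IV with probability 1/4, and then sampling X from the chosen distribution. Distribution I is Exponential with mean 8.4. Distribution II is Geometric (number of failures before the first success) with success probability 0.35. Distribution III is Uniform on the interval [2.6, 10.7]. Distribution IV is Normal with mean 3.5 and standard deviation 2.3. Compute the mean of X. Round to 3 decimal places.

3.685

Component means — I: 8.4; II: 1.85714; III: 6.65; IV: 3.5.
E[X] = 0.125·8.4 + 0.5·1.85714 + 0.125·6.65 + 0.25·3.5 = 3.68482.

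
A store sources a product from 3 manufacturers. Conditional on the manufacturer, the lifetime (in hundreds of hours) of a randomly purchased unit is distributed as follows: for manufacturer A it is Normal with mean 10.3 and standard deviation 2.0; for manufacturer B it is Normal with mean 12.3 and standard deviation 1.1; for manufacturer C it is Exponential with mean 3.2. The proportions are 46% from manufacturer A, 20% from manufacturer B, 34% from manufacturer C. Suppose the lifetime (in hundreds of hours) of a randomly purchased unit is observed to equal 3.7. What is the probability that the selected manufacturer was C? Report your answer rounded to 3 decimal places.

Likelihoods f(3.7 | ·): A: 0.000861284; B: 1.93471e-14; C: 0.0983325.
Posterior ∝ prior × likelihood. Numerator for C: 0.34·0.0983325 = 0.033433.
Normalizing constant: 0.46·0.000861284 + 0.2·1.93471e-14 + 0.34·0.0983325 = 0.0338292.
P(C | observation) = 0.033433 / 0.0338292 = 0.988289.

0.988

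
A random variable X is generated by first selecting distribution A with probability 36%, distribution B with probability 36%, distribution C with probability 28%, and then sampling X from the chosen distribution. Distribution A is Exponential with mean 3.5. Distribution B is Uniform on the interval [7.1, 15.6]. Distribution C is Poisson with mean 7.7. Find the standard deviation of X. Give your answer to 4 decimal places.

Per component, A: μ=3.5, E[X²]=24.5; B: μ=11.35, E[X²]=134.843; C: μ=7.7, E[X²]=66.99.
E[X] = 0.36·3.5 + 0.36·11.35 + 0.28·7.7 = 7.502.
E[X²] = 0.36·24.5 + 0.36·134.843 + 0.28·66.99 = 76.1208.
Var(X) = E[X²] − (E[X])² = 76.1208 − 56.28 = 19.8408.
SD(X) = √19.8408 = 4.4543.

4.4543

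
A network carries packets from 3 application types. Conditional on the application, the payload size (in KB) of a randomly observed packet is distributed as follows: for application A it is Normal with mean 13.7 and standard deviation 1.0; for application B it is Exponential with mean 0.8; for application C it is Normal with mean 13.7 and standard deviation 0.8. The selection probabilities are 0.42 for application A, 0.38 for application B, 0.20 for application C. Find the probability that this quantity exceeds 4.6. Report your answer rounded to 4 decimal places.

0.6212

Conditional on each application, P(X > 4.6): A: 1; B: 0.00318278; C: 1.
By total probability, P(X > 4.6) = 0.42·1 + 0.38·0.00318278 + 0.2·1 = 0.621209.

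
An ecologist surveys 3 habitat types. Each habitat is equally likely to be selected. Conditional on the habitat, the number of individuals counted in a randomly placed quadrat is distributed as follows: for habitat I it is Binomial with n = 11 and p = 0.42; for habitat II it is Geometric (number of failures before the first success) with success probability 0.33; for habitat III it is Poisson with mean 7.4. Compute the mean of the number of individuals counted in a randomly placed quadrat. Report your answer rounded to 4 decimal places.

Component means — I: 4.62; II: 2.0303; III: 7.4.
E[X] = 0.333333·4.62 + 0.333333·2.0303 + 0.333333·7.4 = 4.68343.

4.6834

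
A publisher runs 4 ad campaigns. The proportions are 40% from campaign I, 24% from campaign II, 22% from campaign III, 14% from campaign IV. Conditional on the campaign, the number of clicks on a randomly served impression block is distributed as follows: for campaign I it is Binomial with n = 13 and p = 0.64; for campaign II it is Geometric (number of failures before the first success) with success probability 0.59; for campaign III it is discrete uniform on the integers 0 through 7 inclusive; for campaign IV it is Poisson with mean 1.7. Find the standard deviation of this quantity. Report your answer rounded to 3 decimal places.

3.675

Per component, I: μ=8.32, E[X²]=72.2176; II: μ=0.694915, E[X²]=1.66073; III: μ=3.5, E[X²]=17.5; IV: μ=1.7, E[X²]=4.59.
E[X] = 0.4·8.32 + 0.24·0.694915 + 0.22·3.5 + 0.14·1.7 = 4.50278.
E[X²] = 0.4·72.2176 + 0.24·1.66073 + 0.22·17.5 + 0.14·4.59 = 33.7782.
Var(X) = E[X²] − (E[X])² = 33.7782 − 20.275 = 13.5032.
SD(X) = √13.5032 = 3.67467.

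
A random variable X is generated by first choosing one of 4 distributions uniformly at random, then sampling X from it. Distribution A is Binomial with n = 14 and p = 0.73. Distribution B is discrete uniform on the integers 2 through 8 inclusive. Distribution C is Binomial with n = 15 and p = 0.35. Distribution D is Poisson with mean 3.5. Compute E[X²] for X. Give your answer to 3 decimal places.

For each component E[X²] = Var + (mean)², giving A: 107.208; B: 29; C: 30.975; D: 15.75.
Overall E[X²] = 0.25·107.208 + 0.25·29 + 0.25·30.975 + 0.25·15.75 = 45.7332.

45.733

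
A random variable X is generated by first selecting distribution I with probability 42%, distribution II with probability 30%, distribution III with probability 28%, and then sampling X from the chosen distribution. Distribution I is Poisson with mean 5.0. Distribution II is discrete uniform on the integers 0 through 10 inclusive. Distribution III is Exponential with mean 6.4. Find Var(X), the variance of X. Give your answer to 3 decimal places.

Per component, I: μ=5, E[X²]=30; II: μ=5, E[X²]=35; III: μ=6.4, E[X²]=81.92.
E[X] = 0.42·5 + 0.3·5 + 0.28·6.4 = 5.392.
E[X²] = 0.42·30 + 0.3·35 + 0.28·81.92 = 46.0376.
Var(X) = E[X²] − (E[X])² = 46.0376 − 29.0737 = 16.9639.

16.964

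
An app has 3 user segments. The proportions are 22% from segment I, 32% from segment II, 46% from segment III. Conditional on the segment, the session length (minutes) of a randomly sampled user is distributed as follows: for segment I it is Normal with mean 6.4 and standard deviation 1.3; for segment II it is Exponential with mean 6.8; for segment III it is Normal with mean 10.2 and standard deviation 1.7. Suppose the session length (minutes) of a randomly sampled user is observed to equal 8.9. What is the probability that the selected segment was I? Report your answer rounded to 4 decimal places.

Likelihoods f(8.9 | ·): I: 0.0482956; II: 0.0397261; III: 0.175178.
Posterior ∝ prior × likelihood. Numerator for I: 0.22·0.0482956 = 0.010625.
Normalizing constant: 0.22·0.0482956 + 0.32·0.0397261 + 0.46·0.175178 = 0.103919.
P(I | observation) = 0.010625 / 0.103919 = 0.102243.

0.1022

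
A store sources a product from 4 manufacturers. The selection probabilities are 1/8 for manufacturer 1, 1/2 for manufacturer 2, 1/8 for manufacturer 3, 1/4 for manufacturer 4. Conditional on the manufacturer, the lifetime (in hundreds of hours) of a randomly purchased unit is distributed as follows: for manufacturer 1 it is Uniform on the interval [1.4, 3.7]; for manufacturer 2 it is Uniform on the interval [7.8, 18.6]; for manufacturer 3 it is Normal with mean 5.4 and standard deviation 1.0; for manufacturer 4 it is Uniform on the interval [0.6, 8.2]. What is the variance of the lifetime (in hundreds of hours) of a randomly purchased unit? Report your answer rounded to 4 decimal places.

27.0800

Per component, 1: μ=2.55, E[X²]=6.94333; 2: μ=13.2, E[X²]=183.96; 3: μ=5.4, E[X²]=30.16; 4: μ=4.4, E[X²]=24.1733.
E[X] = 0.125·2.55 + 0.5·13.2 + 0.125·5.4 + 0.25·4.4 = 8.69375.
E[X²] = 0.125·6.94333 + 0.5·183.96 + 0.125·30.16 + 0.25·24.1733 = 102.661.
Var(X) = E[X²] − (E[X])² = 102.661 − 75.5813 = 27.08.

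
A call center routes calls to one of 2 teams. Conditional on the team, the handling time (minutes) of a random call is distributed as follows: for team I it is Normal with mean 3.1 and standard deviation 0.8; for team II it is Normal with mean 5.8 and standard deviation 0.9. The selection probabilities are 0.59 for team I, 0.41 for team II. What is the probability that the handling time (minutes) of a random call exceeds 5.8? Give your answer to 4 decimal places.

0.2052

Conditional on each team, P(X > 5.8): I: 0.000369078; II: 0.5.
By total probability, P(X > 5.8) = 0.59·0.000369078 + 0.41·0.5 = 0.205218.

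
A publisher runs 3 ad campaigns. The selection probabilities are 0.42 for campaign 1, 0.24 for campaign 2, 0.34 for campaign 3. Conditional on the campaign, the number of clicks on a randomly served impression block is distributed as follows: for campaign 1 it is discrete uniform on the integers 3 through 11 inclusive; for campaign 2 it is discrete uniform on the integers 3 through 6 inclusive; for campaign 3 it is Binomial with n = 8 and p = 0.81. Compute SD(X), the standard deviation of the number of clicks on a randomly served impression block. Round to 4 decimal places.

Per component, 1: μ=7, E[X²]=55.6667; 2: μ=4.5, E[X²]=21.5; 3: μ=6.48, E[X²]=43.2216.
E[X] = 0.42·7 + 0.24·4.5 + 0.34·6.48 = 6.2232.
E[X²] = 0.42·55.6667 + 0.24·21.5 + 0.34·43.2216 = 43.2353.
Var(X) = E[X²] − (E[X])² = 43.2353 − 38.7282 = 4.50713.
SD(X) = √4.50713 = 2.123.

2.1230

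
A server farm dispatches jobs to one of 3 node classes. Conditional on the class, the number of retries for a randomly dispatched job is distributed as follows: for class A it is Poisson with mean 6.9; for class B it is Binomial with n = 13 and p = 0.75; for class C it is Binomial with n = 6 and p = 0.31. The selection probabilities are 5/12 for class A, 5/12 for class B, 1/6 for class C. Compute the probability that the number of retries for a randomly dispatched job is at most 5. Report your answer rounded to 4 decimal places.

0.2996

Conditional on each class, P(X ≤ 5): A: 0.313662; B: 0.00564933; C: 0.999112.
By total probability, P(X ≤ 5) = 0.416667·0.313662 + 0.416667·0.00564933 + 0.166667·0.999112 = 0.299565.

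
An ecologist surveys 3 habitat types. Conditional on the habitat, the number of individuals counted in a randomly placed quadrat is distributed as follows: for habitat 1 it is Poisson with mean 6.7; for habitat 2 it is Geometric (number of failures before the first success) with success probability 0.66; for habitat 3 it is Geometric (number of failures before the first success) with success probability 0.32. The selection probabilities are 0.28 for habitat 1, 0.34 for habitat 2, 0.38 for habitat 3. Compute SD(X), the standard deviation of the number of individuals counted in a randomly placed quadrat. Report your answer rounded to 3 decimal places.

Per component, 1: μ=6.7, E[X²]=51.59; 2: μ=0.515152, E[X²]=1.04591; 3: μ=2.125, E[X²]=11.1562.
E[X] = 0.28·6.7 + 0.34·0.515152 + 0.38·2.125 = 2.85865.
E[X²] = 0.28·51.59 + 0.34·1.04591 + 0.38·11.1562 = 19.0402.
Var(X) = E[X²] − (E[X])² = 19.0402 − 8.17189 = 10.8683.
SD(X) = √10.8683 = 3.29671.

3.297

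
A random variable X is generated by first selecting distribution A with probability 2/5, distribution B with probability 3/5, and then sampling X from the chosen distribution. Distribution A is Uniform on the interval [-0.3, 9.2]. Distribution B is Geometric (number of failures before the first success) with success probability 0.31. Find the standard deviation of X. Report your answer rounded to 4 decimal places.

Per component, A: μ=4.45, E[X²]=27.3233; B: μ=2.22581, E[X²]=12.1342.
E[X] = 0.4·4.45 + 0.6·2.22581 = 3.11548.
E[X²] = 0.4·27.3233 + 0.6·12.1342 = 18.2099.
Var(X) = E[X²] − (E[X])² = 18.2099 − 9.70624 = 8.50363.
SD(X) = √8.50363 = 2.9161.

2.9161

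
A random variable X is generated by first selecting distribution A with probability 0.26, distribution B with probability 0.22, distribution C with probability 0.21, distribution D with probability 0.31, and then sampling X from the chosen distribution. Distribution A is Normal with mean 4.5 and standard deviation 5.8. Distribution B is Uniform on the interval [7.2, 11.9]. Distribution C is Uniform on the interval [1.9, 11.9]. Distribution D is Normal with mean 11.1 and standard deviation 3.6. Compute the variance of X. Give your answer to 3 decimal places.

Per component, A: μ=4.5, E[X²]=53.89; B: μ=9.55, E[X²]=93.0433; C: μ=6.9, E[X²]=55.9433; D: μ=11.1, E[X²]=136.17.
E[X] = 0.26·4.5 + 0.22·9.55 + 0.21·6.9 + 0.31·11.1 = 8.161.
E[X²] = 0.26·53.89 + 0.22·93.0433 + 0.21·55.9433 + 0.31·136.17 = 88.4417.
Var(X) = E[X²] − (E[X])² = 88.4417 − 66.6019 = 21.8398.

21.840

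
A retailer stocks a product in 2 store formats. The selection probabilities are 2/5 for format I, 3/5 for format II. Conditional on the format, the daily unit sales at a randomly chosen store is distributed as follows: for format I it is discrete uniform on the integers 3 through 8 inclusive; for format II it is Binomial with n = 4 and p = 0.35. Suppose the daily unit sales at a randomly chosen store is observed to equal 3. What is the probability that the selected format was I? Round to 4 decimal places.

Likelihoods P(X=3 | ·): I: 0.166667; II: 0.111475.
Posterior ∝ prior × likelihood. Numerator for I: 0.4·0.166667 = 0.0666667.
Normalizing constant: 0.4·0.166667 + 0.6·0.111475 = 0.133552.
P(I | observation) = 0.0666667 / 0.133552 = 0.499183.

0.4992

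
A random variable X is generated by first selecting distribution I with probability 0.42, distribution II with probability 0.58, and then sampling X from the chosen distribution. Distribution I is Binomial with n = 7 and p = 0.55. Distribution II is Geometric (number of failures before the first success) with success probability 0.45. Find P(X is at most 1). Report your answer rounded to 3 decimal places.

0.420

Conditional on each component, P(X ≤ 1): I: 0.0357062; II: 0.6975.
By total probability, P(X ≤ 1) = 0.42·0.0357062 + 0.58·0.6975 = 0.419547.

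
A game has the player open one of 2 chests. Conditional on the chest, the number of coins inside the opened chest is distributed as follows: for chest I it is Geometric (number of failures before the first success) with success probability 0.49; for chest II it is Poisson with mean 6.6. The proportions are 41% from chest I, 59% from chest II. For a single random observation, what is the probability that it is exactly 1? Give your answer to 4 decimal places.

Conditional on each chest, P(X = 1): I: 0.2499; II: 0.00897843.
By total probability, P(X = 1) = 0.41·0.2499 + 0.59·0.00897843 = 0.107756.

0.1078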